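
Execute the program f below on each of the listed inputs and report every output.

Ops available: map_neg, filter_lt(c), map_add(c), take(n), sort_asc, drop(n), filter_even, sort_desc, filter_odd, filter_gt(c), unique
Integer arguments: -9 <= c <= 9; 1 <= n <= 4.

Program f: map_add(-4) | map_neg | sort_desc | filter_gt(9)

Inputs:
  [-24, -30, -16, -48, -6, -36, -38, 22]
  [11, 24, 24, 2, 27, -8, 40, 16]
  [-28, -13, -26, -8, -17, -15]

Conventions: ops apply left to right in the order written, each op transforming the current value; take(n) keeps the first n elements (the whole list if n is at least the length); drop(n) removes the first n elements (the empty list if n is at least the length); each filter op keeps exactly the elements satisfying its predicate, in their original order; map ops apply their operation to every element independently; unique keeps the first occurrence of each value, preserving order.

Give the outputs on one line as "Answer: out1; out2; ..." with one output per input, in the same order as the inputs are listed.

[52, 42, 40, 34, 28, 20, 10]; [12]; [32, 30, 21, 19, 17, 12]

Execution, op by op:
  [-24, -30, -16, -48, -6, -36, -38, 22] -> [-28, -34, -20, -52, -10, -40, -42, 18] -> [28, 34, 20, 52, 10, 40, 42, -18] -> [52, 42, 40, 34, 28, 20, 10, -18] -> [52, 42, 40, 34, 28, 20, 10]
  [11, 24, 24, 2, 27, -8, 40, 16] -> [7, 20, 20, -2, 23, -12, 36, 12] -> [-7, -20, -20, 2, -23, 12, -36, -12] -> [12, 2, -7, -12, -20, -20, -23, -36] -> [12]
  [-28, -13, -26, -8, -17, -15] -> [-32, -17, -30, -12, -21, -19] -> [32, 17, 30, 12, 21, 19] -> [32, 30, 21, 19, 17, 12] -> [32, 30, 21, 19, 17, 12]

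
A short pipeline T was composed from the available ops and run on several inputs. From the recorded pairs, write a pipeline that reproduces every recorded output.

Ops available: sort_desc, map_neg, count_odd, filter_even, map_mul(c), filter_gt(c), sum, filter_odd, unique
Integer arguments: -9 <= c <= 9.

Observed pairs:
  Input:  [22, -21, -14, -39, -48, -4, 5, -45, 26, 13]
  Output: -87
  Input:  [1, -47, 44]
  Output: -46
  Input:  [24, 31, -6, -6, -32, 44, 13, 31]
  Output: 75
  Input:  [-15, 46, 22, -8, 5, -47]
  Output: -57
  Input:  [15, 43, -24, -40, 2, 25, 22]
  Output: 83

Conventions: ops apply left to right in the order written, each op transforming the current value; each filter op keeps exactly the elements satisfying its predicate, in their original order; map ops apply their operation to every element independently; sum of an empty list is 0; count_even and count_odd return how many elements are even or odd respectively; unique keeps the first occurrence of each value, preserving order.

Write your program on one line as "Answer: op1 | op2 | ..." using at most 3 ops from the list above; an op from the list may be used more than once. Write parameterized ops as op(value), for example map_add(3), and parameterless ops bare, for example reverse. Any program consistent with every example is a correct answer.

sort_desc | filter_odd | sum

Check, running the answer program on each example:
  [22, -21, -14, -39, -48, -4, 5, -45, 26, 13] -> [26, 22, 13, 5, -4, -14, -21, -39, -45, -48] -> [13, 5, -21, -39, -45] -> -87
  [1, -47, 44] -> [44, 1, -47] -> [1, -47] -> -46
  [24, 31, -6, -6, -32, 44, 13, 31] -> [44, 31, 31, 24, 13, -6, -6, -32] -> [31, 31, 13] -> 75
  [-15, 46, 22, -8, 5, -47] -> [46, 22, 5, -8, -15, -47] -> [5, -15, -47] -> -57
  [15, 43, -24, -40, 2, 25, 22] -> [43, 25, 22, 15, 2, -24, -40] -> [43, 25, 15] -> 83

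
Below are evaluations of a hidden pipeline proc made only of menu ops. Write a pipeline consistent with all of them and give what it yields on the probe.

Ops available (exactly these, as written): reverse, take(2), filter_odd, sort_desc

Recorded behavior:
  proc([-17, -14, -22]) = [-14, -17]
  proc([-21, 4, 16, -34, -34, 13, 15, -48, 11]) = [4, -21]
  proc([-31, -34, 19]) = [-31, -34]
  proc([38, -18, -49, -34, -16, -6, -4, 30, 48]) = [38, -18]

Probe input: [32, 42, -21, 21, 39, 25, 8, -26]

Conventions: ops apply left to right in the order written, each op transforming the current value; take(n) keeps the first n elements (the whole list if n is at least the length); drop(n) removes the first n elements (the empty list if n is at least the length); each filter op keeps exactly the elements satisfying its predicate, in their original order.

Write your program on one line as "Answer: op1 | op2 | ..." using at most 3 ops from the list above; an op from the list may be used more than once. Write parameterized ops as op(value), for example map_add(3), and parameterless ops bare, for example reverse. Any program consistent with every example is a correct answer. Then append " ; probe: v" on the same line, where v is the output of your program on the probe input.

take(2) | sort_desc ; probe: [42, 32]

Check, running the answer program on each example:
  [-17, -14, -22] -> [-17, -14] -> [-14, -17]
  [-21, 4, 16, -34, -34, 13, 15, -48, 11] -> [-21, 4] -> [4, -21]
  [-31, -34, 19] -> [-31, -34] -> [-31, -34]
  [38, -18, -49, -34, -16, -6, -4, 30, 48] -> [38, -18] -> [38, -18]
  probe: [32, 42, -21, 21, 39, 25, 8, -26] -> [32, 42] -> [42, 32]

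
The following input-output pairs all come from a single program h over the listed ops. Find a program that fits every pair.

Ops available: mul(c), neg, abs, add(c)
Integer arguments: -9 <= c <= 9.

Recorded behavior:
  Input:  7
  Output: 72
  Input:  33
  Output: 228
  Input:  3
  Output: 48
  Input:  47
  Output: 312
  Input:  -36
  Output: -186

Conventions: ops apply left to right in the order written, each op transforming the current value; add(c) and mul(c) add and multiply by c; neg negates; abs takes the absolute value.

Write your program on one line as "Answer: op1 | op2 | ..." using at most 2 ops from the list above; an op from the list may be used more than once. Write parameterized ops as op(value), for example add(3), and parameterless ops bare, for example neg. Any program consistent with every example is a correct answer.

add(5) | mul(6)

Check, running the answer program on each example:
  7 -> 12 -> 72
  33 -> 38 -> 228
  3 -> 8 -> 48
  47 -> 52 -> 312
  -36 -> -31 -> -186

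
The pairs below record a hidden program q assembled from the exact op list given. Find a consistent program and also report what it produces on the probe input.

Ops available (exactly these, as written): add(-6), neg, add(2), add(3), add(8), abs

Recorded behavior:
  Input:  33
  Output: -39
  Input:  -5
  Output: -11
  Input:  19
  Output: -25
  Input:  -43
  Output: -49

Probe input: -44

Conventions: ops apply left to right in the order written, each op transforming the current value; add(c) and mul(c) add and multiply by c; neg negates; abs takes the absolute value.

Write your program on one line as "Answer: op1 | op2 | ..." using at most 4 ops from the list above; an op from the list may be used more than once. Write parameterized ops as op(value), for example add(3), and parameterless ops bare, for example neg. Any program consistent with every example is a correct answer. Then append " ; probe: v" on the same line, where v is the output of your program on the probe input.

abs | neg | add(-6) ; probe: -50

Check, running the answer program on each example:
  33 -> 33 -> -33 -> -39
  -5 -> 5 -> -5 -> -11
  19 -> 19 -> -19 -> -25
  -43 -> 43 -> -43 -> -49
  probe: -44 -> 44 -> -44 -> -50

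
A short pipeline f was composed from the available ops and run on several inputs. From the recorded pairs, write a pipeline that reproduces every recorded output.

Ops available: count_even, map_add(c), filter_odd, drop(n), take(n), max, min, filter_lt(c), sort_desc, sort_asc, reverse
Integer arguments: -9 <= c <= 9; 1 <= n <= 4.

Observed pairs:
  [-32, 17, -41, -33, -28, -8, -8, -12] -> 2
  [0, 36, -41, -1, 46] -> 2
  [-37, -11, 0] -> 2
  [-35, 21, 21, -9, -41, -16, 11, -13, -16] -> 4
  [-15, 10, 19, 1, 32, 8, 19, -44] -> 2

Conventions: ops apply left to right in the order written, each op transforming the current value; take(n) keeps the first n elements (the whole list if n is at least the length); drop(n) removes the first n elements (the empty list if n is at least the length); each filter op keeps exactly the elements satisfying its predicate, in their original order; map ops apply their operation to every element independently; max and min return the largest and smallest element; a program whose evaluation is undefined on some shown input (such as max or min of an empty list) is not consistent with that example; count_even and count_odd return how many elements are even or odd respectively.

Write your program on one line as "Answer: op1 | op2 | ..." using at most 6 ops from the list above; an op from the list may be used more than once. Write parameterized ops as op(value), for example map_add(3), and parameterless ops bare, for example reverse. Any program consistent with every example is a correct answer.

filter_odd | map_add(-3) | reverse | filter_lt(8) | count_even

Check, running the answer program on each example:
  [-32, 17, -41, -33, -28, -8, -8, -12] -> [17, -41, -33] -> [14, -44, -36] -> [-36, -44, 14] -> [-36, -44] -> 2
  [0, 36, -41, -1, 46] -> [-41, -1] -> [-44, -4] -> [-4, -44] -> [-4, -44] -> 2
  [-37, -11, 0] -> [-37, -11] -> [-40, -14] -> [-14, -40] -> [-14, -40] -> 2
  [-35, 21, 21, -9, -41, -16, 11, -13, -16] -> [-35, 21, 21, -9, -41, 11, -13] -> [-38, 18, 18, -12, -44, 8, -16] -> [-16, 8, -44, -12, 18, 18, -38] -> [-16, -44, -12, -38] -> 4
  [-15, 10, 19, 1, 32, 8, 19, -44] -> [-15, 19, 1, 19] -> [-18, 16, -2, 16] -> [16, -2, 16, -18] -> [-2, -18] -> 2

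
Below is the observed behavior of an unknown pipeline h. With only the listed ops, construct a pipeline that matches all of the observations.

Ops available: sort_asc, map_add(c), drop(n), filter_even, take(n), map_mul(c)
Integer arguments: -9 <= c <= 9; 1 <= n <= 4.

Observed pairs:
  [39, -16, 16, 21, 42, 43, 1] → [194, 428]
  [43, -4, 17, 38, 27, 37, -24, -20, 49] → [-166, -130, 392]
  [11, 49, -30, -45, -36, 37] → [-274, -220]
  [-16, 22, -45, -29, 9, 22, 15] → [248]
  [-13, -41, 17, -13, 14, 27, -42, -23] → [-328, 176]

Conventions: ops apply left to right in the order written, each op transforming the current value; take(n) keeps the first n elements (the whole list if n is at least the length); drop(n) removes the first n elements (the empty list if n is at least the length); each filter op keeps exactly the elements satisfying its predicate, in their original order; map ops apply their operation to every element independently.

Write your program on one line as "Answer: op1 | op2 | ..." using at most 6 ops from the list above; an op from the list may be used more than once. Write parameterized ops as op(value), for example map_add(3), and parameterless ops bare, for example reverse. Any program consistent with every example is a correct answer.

map_add(5) | map_mul(9) | map_add(5) | drop(2) | sort_asc | filter_even

Check, running the answer program on each example:
  [39, -16, 16, 21, 42, 43, 1] -> [44, -11, 21, 26, 47, 48, 6] -> [396, -99, 189, 234, 423, 432, 54] -> [401, -94, 194, 239, 428, 437, 59] -> [194, 239, 428, 437, 59] -> [59, 194, 239, 428, 437] -> [194, 428]
  [43, -4, 17, 38, 27, 37, -24, -20, 49] -> [48, 1, 22, 43, 32, 42, -19, -15, 54] -> [432, 9, 198, 387, 288, 378, -171, -135, 486] -> [437, 14, 203, 392, 293, 383, -166, -130, 491] -> [203, 392, 293, 383, -166, -130, 491] -> [-166, -130, 203, 293, 383, 392, 491] -> [-166, -130, 392]
  [11, 49, -30, -45, -36, 37] -> [16, 54, -25, -40, -31, 42] -> [144, 486, -225, -360, -279, 378] -> [149, 491, -220, -355, -274, 383] -> [-220, -355, -274, 383] -> [-355, -274, -220, 383] -> [-274, -220]
  [-16, 22, -45, -29, 9, 22, 15] -> [-11, 27, -40, -24, 14, 27, 20] -> [-99, 243, -360, -216, 126, 243, 180] -> [-94, 248, -355, -211, 131, 248, 185] -> [-355, -211, 131, 248, 185] -> [-355, -211, 131, 185, 248] -> [248]
  [-13, -41, 17, -13, 14, 27, -42, -23] -> [-8, -36, 22, -8, 19, 32, -37, -18] -> [-72, -324, 198, -72, 171, 288, -333, -162] -> [-67, -319, 203, -67, 176, 293, -328, -157] -> [203, -67, 176, 293, -328, -157] -> [-328, -157, -67, 176, 203, 293] -> [-328, 176]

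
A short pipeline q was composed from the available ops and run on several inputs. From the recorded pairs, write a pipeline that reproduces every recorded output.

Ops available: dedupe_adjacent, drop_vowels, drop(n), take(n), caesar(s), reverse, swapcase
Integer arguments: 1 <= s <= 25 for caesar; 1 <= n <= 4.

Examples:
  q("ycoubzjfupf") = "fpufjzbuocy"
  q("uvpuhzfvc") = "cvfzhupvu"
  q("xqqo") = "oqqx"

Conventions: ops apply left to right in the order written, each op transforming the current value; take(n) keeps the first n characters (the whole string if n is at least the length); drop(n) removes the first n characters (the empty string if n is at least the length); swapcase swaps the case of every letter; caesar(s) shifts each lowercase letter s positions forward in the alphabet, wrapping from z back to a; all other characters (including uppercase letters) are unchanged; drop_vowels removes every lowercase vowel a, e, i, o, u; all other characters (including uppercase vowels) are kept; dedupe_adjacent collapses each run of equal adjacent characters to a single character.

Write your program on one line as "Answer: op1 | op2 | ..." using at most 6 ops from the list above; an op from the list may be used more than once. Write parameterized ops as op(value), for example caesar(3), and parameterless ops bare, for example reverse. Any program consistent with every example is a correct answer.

caesar(20) | caesar(1) | reverse | caesar(19) | caesar(24) | caesar(14)

Check, running the answer program on each example:
  "ycoubzjfupf" -> "swiovtdzojz" -> "txjpwueapka" -> "akpaeuwpjxt" -> "tditxnpicqm" -> "rbgrvlngaok" -> "fpufjzbuocy"
  "uvpuhzfvc" -> "opjobtzpw" -> "pqkpcuaqx" -> "xqaucpkqp" -> "qjtnvidji" -> "ohrltgbhg" -> "cvfzhupvu"
  "xqqo" -> "rkki" -> "sllj" -> "jlls" -> "ceel" -> "accj" -> "oqqx"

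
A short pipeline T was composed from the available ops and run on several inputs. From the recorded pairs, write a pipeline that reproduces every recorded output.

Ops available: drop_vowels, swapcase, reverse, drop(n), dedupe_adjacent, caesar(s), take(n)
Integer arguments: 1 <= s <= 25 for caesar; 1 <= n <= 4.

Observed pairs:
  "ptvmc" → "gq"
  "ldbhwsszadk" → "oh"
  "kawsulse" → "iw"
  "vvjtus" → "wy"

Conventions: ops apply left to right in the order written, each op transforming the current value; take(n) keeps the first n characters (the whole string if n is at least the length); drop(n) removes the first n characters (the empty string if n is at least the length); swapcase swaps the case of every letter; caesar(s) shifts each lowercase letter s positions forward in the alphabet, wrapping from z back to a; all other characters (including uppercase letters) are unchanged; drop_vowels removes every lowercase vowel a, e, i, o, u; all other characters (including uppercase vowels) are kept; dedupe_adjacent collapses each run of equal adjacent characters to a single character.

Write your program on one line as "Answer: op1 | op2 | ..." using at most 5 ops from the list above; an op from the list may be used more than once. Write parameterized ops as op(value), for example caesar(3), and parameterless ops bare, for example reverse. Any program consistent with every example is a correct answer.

reverse | take(4) | caesar(4) | take(2)

Check, running the answer program on each example:
  "ptvmc" -> "cmvtp" -> "cmvt" -> "gqzx" -> "gq"
  "ldbhwsszadk" -> "kdazsswhbdl" -> "kdaz" -> "ohed" -> "oh"
  "kawsulse" -> "esluswak" -> "eslu" -> "iwpy" -> "iw"
  "vvjtus" -> "sutjvv" -> "sutj" -> "wyxn" -> "wy"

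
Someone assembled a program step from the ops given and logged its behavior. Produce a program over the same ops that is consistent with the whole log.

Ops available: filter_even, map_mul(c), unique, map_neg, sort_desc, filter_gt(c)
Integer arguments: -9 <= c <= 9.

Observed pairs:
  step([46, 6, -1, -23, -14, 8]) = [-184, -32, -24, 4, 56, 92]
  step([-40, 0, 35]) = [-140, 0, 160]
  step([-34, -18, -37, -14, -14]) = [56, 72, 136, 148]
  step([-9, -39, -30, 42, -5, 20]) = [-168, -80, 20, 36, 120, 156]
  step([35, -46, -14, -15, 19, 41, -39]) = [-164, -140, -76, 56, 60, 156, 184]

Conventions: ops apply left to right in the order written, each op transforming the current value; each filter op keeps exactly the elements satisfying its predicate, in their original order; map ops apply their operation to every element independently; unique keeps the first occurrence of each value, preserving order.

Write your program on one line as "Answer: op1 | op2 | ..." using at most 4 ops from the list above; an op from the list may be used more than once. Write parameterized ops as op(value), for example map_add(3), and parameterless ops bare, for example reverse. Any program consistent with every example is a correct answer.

sort_desc | unique | map_neg | map_mul(4)

Check, running the answer program on each example:
  [46, 6, -1, -23, -14, 8] -> [46, 8, 6, -1, -14, -23] -> [46, 8, 6, -1, -14, -23] -> [-46, -8, -6, 1, 14, 23] -> [-184, -32, -24, 4, 56, 92]
  [-40, 0, 35] -> [35, 0, -40] -> [35, 0, -40] -> [-35, 0, 40] -> [-140, 0, 160]
  [-34, -18, -37, -14, -14] -> [-14, -14, -18, -34, -37] -> [-14, -18, -34, -37] -> [14, 18, 34, 37] -> [56, 72, 136, 148]
  [-9, -39, -30, 42, -5, 20] -> [42, 20, -5, -9, -30, -39] -> [42, 20, -5, -9, -30, -39] -> [-42, -20, 5, 9, 30, 39] -> [-168, -80, 20, 36, 120, 156]
  [35, -46, -14, -15, 19, 41, -39] -> [41, 35, 19, -14, -15, -39, -46] -> [41, 35, 19, -14, -15, -39, -46] -> [-41, -35, -19, 14, 15, 39, 46] -> [-164, -140, -76, 56, 60, 156, 184]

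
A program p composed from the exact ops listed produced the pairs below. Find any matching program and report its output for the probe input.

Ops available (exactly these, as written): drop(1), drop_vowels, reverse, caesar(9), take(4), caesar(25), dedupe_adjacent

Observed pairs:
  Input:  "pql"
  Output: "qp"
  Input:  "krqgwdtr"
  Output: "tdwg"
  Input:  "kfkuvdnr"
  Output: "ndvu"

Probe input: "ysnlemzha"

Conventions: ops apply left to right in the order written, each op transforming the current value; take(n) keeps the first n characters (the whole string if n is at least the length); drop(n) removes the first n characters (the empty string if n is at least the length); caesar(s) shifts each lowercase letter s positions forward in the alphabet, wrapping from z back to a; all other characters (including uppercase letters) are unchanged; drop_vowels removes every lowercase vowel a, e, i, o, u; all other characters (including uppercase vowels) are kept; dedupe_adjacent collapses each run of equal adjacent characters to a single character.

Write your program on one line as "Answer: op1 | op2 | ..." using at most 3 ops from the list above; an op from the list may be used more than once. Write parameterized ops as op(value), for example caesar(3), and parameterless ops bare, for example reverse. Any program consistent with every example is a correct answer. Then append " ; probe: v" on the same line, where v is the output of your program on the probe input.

reverse | drop(1) | take(4) ; probe: "hzme"

Check, running the answer program on each example:
  "pql" -> "lqp" -> "qp" -> "qp"
  "krqgwdtr" -> "rtdwgqrk" -> "tdwgqrk" -> "tdwg"
  "kfkuvdnr" -> "rndvukfk" -> "ndvukfk" -> "ndvu"
  probe: "ysnlemzha" -> "ahzmelnsy" -> "hzmelnsy" -> "hzme"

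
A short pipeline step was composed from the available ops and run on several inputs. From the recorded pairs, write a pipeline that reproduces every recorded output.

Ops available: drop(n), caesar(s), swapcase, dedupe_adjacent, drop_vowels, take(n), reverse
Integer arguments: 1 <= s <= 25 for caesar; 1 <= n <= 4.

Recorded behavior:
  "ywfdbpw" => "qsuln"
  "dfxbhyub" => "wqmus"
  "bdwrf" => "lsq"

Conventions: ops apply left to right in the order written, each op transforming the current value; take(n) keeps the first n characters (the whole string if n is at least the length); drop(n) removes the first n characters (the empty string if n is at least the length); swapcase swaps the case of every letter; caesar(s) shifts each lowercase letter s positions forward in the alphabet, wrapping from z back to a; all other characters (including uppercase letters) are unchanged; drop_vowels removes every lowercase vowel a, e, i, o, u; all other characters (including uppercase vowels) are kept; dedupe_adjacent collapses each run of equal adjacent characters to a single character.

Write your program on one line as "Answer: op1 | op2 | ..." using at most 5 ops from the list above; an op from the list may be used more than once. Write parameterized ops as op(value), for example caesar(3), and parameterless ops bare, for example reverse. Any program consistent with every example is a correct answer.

reverse | drop_vowels | caesar(15) | drop(2)

Check, running the answer program on each example:
  "ywfdbpw" -> "wpbdfwy" -> "wpbdfwy" -> "leqsuln" -> "qsuln"
  "dfxbhyub" -> "buyhbxfd" -> "byhbxfd" -> "qnwqmus" -> "wqmus"
  "bdwrf" -> "frwdb" -> "frwdb" -> "uglsq" -> "lsq"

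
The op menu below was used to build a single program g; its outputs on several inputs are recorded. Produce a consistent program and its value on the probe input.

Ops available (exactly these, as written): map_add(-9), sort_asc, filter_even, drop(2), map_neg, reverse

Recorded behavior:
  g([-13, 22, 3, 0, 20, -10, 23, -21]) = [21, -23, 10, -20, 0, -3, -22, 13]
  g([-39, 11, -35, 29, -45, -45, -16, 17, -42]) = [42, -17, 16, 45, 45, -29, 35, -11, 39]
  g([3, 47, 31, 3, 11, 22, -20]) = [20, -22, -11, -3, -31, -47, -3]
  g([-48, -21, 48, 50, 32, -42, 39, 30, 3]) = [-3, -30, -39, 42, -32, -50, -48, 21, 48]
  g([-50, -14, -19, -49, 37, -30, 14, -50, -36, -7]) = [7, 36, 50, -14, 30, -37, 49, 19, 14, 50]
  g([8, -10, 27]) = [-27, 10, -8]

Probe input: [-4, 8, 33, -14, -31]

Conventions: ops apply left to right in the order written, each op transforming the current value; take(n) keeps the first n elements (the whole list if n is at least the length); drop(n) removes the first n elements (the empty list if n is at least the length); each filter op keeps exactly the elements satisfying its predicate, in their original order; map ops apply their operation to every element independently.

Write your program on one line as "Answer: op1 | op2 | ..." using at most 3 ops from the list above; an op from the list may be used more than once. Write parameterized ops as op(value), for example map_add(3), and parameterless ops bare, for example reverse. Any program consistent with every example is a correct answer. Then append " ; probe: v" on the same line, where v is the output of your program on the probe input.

reverse | map_neg ; probe: [31, 14, -33, -8, 4]

Check, running the answer program on each example:
  [-13, 22, 3, 0, 20, -10, 23, -21] -> [-21, 23, -10, 20, 0, 3, 22, -13] -> [21, -23, 10, -20, 0, -3, -22, 13]
  [-39, 11, -35, 29, -45, -45, -16, 17, -42] -> [-42, 17, -16, -45, -45, 29, -35, 11, -39] -> [42, -17, 16, 45, 45, -29, 35, -11, 39]
  [3, 47, 31, 3, 11, 22, -20] -> [-20, 22, 11, 3, 31, 47, 3] -> [20, -22, -11, -3, -31, -47, -3]
  [-48, -21, 48, 50, 32, -42, 39, 30, 3] -> [3, 30, 39, -42, 32, 50, 48, -21, -48] -> [-3, -30, -39, 42, -32, -50, -48, 21, 48]
  [-50, -14, -19, -49, 37, -30, 14, -50, -36, -7] -> [-7, -36, -50, 14, -30, 37, -49, -19, -14, -50] -> [7, 36, 50, -14, 30, -37, 49, 19, 14, 50]
  [8, -10, 27] -> [27, -10, 8] -> [-27, 10, -8]
  probe: [-4, 8, 33, -14, -31] -> [-31, -14, 33, 8, -4] -> [31, 14, -33, -8, 4]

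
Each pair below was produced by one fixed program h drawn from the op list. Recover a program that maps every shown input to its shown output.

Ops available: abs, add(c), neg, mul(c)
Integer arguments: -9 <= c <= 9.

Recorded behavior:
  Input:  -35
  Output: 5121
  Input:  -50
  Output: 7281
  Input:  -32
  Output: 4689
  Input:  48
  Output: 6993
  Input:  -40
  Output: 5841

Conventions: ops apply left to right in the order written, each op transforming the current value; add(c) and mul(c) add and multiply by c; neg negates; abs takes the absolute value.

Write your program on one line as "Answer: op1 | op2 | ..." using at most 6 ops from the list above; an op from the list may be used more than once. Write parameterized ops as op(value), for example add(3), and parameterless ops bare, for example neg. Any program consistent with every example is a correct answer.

mul(-9) | mul(-2) | abs | add(9) | mul(8) | add(9)

Check, running the answer program on each example:
  -35 -> 315 -> -630 -> 630 -> 639 -> 5112 -> 5121
  -50 -> 450 -> -900 -> 900 -> 909 -> 7272 -> 7281
  -32 -> 288 -> -576 -> 576 -> 585 -> 4680 -> 4689
  48 -> -432 -> 864 -> 864 -> 873 -> 6984 -> 6993
  -40 -> 360 -> -720 -> 720 -> 729 -> 5832 -> 5841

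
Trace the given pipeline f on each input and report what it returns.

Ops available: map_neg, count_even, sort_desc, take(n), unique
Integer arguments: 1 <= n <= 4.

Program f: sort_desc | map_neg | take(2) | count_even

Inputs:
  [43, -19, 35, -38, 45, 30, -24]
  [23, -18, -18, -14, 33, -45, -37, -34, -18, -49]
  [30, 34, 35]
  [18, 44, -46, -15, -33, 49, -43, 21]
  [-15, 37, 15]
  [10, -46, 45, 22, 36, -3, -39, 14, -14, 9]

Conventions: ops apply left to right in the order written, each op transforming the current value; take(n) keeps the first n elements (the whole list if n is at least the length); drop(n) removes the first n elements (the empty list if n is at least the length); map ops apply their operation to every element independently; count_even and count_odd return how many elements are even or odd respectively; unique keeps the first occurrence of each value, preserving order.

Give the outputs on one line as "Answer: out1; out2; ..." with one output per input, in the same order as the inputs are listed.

0; 0; 1; 1; 0; 1

Execution, op by op:
  [43, -19, 35, -38, 45, 30, -24] -> [45, 43, 35, 30, -19, -24, -38] -> [-45, -43, -35, -30, 19, 24, 38] -> [-45, -43] -> 0
  [23, -18, -18, -14, 33, -45, -37, -34, -18, -49] -> [33, 23, -14, -18, -18, -18, -34, -37, -45, -49] -> [-33, -23, 14, 18, 18, 18, 34, 37, 45, 49] -> [-33, -23] -> 0
  [30, 34, 35] -> [35, 34, 30] -> [-35, -34, -30] -> [-35, -34] -> 1
  [18, 44, -46, -15, -33, 49, -43, 21] -> [49, 44, 21, 18, -15, -33, -43, -46] -> [-49, -44, -21, -18, 15, 33, 43, 46] -> [-49, -44] -> 1
  [-15, 37, 15] -> [37, 15, -15] -> [-37, -15, 15] -> [-37, -15] -> 0
  [10, -46, 45, 22, 36, -3, -39, 14, -14, 9] -> [45, 36, 22, 14, 10, 9, -3, -14, -39, -46] -> [-45, -36, -22, -14, -10, -9, 3, 14, 39, 46] -> [-45, -36] -> 1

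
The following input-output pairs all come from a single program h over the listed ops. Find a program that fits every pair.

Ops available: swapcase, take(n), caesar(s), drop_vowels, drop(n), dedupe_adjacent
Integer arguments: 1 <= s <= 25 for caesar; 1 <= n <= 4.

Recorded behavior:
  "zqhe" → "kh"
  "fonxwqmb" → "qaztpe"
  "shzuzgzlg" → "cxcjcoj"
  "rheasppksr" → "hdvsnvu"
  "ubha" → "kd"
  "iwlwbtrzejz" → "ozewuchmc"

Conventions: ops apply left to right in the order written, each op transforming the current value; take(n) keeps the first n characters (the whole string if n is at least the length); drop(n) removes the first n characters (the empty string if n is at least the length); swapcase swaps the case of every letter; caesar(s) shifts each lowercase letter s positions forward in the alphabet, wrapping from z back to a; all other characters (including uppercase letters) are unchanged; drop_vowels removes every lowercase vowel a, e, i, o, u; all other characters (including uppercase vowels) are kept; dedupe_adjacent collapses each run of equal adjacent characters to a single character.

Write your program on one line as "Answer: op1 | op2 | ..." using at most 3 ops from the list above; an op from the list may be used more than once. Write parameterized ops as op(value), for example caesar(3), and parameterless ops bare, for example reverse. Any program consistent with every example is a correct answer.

drop(2) | caesar(3) | dedupe_adjacent

Check, running the answer program on each example:
  "zqhe" -> "he" -> "kh" -> "kh"
  "fonxwqmb" -> "nxwqmb" -> "qaztpe" -> "qaztpe"
  "shzuzgzlg" -> "zuzgzlg" -> "cxcjcoj" -> "cxcjcoj"
  "rheasppksr" -> "easppksr" -> "hdvssnvu" -> "hdvsnvu"
  "ubha" -> "ha" -> "kd" -> "kd"
  "iwlwbtrzejz" -> "lwbtrzejz" -> "ozewuchmc" -> "ozewuchmc"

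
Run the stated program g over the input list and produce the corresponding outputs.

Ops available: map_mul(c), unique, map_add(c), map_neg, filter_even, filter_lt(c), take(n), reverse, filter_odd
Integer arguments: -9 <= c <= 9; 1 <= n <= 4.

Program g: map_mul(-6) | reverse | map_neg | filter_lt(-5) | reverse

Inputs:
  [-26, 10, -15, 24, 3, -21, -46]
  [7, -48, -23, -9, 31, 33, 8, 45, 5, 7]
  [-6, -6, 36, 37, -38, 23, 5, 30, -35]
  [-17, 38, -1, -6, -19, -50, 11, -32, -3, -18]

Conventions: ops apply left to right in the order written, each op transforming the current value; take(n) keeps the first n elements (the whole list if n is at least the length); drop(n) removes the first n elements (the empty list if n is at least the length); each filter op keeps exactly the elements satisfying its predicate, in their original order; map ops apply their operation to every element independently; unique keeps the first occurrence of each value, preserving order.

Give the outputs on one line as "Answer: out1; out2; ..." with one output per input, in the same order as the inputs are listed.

Execution, op by op:
  [-26, 10, -15, 24, 3, -21, -46] -> [156, -60, 90, -144, -18, 126, 276] -> [276, 126, -18, -144, 90, -60, 156] -> [-276, -126, 18, 144, -90, 60, -156] -> [-276, -126, -90, -156] -> [-156, -90, -126, -276]
  [7, -48, -23, -9, 31, 33, 8, 45, 5, 7] -> [-42, 288, 138, 54, -186, -198, -48, -270, -30, -42] -> [-42, -30, -270, -48, -198, -186, 54, 138, 288, -42] -> [42, 30, 270, 48, 198, 186, -54, -138, -288, 42] -> [-54, -138, -288] -> [-288, -138, -54]
  [-6, -6, 36, 37, -38, 23, 5, 30, -35] -> [36, 36, -216, -222, 228, -138, -30, -180, 210] -> [210, -180, -30, -138, 228, -222, -216, 36, 36] -> [-210, 180, 30, 138, -228, 222, 216, -36, -36] -> [-210, -228, -36, -36] -> [-36, -36, -228, -210]
  [-17, 38, -1, -6, -19, -50, 11, -32, -3, -18] -> [102, -228, 6, 36, 114, 300, -66, 192, 18, 108] -> [108, 18, 192, -66, 300, 114, 36, 6, -228, 102] -> [-108, -18, -192, 66, -300, -114, -36, -6, 228, -102] -> [-108, -18, -192, -300, -114, -36, -6, -102] -> [-102, -6, -36, -114, -300, -192, -18, -108]

[-156, -90, -126, -276]; [-288, -138, -54]; [-36, -36, -228, -210]; [-102, -6, -36, -114, -300, -192, -18, -108]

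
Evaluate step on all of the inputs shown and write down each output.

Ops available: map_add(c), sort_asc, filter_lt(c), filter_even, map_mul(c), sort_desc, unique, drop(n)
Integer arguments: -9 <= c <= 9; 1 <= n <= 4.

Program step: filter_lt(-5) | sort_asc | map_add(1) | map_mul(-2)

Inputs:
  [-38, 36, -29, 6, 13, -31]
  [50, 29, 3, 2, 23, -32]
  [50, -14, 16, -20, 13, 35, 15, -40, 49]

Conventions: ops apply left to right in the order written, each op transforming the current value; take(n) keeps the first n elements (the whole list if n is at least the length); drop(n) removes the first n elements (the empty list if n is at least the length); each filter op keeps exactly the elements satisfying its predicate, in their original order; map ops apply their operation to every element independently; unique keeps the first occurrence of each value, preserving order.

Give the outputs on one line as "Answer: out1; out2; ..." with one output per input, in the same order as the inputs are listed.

[74, 60, 56]; [62]; [78, 38, 26]

Execution, op by op:
  [-38, 36, -29, 6, 13, -31] -> [-38, -29, -31] -> [-38, -31, -29] -> [-37, -30, -28] -> [74, 60, 56]
  [50, 29, 3, 2, 23, -32] -> [-32] -> [-32] -> [-31] -> [62]
  [50, -14, 16, -20, 13, 35, 15, -40, 49] -> [-14, -20, -40] -> [-40, -20, -14] -> [-39, -19, -13] -> [78, 38, 26]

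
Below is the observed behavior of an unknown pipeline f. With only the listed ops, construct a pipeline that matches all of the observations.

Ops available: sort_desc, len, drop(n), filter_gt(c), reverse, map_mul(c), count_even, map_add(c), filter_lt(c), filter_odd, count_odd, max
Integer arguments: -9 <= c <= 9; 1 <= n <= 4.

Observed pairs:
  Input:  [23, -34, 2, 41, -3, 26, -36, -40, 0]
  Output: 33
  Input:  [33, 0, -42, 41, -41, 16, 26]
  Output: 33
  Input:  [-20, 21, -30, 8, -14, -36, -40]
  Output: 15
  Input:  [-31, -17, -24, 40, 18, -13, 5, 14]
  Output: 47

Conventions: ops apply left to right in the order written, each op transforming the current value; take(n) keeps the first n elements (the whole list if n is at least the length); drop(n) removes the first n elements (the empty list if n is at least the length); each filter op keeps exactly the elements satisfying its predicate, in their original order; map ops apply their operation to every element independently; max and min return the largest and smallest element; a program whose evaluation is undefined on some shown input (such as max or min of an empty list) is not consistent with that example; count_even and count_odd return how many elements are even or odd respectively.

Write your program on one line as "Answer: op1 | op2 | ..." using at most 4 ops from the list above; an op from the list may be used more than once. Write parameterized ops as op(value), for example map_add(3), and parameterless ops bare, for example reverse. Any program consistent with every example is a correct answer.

map_add(7) | filter_odd | filter_gt(1) | max

Check, running the answer program on each example:
  [23, -34, 2, 41, -3, 26, -36, -40, 0] -> [30, -27, 9, 48, 4, 33, -29, -33, 7] -> [-27, 9, 33, -29, -33, 7] -> [9, 33, 7] -> 33
  [33, 0, -42, 41, -41, 16, 26] -> [40, 7, -35, 48, -34, 23, 33] -> [7, -35, 23, 33] -> [7, 23, 33] -> 33
  [-20, 21, -30, 8, -14, -36, -40] -> [-13, 28, -23, 15, -7, -29, -33] -> [-13, -23, 15, -7, -29, -33] -> [15] -> 15
  [-31, -17, -24, 40, 18, -13, 5, 14] -> [-24, -10, -17, 47, 25, -6, 12, 21] -> [-17, 47, 25, 21] -> [47, 25, 21] -> 47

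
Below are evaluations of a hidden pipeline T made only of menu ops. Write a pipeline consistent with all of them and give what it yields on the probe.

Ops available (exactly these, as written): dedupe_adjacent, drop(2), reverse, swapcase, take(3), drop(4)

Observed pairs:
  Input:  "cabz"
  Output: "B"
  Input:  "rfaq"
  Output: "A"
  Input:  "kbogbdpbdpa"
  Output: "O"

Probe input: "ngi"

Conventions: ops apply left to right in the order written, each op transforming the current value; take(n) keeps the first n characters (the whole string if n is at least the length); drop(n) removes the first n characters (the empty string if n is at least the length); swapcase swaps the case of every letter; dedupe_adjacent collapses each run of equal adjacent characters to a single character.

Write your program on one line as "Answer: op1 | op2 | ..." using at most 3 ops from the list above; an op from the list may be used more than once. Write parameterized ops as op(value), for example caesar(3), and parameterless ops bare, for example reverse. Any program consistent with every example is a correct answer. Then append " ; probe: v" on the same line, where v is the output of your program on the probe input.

take(3) | swapcase | drop(2) ; probe: "I"

Check, running the answer program on each example:
  "cabz" -> "cab" -> "CAB" -> "B"
  "rfaq" -> "rfa" -> "RFA" -> "A"
  "kbogbdpbdpa" -> "kbo" -> "KBO" -> "O"
  probe: "ngi" -> "ngi" -> "NGI" -> "I"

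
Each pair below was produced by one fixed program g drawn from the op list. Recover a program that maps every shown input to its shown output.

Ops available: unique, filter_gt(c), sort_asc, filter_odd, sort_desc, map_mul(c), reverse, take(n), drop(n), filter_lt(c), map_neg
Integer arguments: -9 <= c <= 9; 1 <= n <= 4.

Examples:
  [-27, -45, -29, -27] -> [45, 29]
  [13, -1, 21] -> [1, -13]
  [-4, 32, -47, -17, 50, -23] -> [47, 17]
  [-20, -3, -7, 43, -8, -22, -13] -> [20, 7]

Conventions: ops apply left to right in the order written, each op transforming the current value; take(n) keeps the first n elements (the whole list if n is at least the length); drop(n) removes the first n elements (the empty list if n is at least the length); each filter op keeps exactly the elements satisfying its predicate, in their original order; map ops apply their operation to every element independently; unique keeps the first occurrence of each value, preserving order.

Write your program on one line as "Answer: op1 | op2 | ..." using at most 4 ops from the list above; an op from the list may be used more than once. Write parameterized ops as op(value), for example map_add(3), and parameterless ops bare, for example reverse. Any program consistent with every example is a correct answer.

take(4) | map_neg | sort_desc | take(2)

Check, running the answer program on each example:
  [-27, -45, -29, -27] -> [-27, -45, -29, -27] -> [27, 45, 29, 27] -> [45, 29, 27, 27] -> [45, 29]
  [13, -1, 21] -> [13, -1, 21] -> [-13, 1, -21] -> [1, -13, -21] -> [1, -13]
  [-4, 32, -47, -17, 50, -23] -> [-4, 32, -47, -17] -> [4, -32, 47, 17] -> [47, 17, 4, -32] -> [47, 17]
  [-20, -3, -7, 43, -8, -22, -13] -> [-20, -3, -7, 43] -> [20, 3, 7, -43] -> [20, 7, 3, -43] -> [20, 7]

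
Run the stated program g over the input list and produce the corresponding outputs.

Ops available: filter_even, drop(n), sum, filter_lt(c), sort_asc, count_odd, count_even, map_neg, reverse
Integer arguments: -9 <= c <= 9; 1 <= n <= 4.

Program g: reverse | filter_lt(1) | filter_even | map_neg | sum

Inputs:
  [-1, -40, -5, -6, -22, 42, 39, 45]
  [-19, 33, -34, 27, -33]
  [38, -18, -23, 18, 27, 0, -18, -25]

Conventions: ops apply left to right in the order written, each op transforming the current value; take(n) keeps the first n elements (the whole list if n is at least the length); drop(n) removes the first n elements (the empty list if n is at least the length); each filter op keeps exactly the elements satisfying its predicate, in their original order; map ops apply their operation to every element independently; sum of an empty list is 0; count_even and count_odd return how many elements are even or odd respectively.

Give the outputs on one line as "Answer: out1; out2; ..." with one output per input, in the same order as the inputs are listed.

Execution, op by op:
  [-1, -40, -5, -6, -22, 42, 39, 45] -> [45, 39, 42, -22, -6, -5, -40, -1] -> [-22, -6, -5, -40, -1] -> [-22, -6, -40] -> [22, 6, 40] -> 68
  [-19, 33, -34, 27, -33] -> [-33, 27, -34, 33, -19] -> [-33, -34, -19] -> [-34] -> [34] -> 34
  [38, -18, -23, 18, 27, 0, -18, -25] -> [-25, -18, 0, 27, 18, -23, -18, 38] -> [-25, -18, 0, -23, -18] -> [-18, 0, -18] -> [18, 0, 18] -> 36

68; 34; 36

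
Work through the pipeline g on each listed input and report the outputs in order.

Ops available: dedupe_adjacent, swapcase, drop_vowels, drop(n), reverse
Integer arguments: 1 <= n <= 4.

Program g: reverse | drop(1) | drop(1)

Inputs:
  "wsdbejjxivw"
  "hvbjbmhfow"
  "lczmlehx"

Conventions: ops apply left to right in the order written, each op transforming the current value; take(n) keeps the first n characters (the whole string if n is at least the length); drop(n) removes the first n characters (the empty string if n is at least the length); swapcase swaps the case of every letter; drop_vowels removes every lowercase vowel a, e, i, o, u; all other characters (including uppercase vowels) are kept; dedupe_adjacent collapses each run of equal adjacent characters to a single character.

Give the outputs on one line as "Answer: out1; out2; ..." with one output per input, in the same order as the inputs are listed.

Execution, op by op:
  "wsdbejjxivw" -> "wvixjjebdsw" -> "vixjjebdsw" -> "ixjjebdsw"
  "hvbjbmhfow" -> "wofhmbjbvh" -> "ofhmbjbvh" -> "fhmbjbvh"
  "lczmlehx" -> "xhelmzcl" -> "helmzcl" -> "elmzcl"

"ixjjebdsw"; "fhmbjbvh"; "elmzcl"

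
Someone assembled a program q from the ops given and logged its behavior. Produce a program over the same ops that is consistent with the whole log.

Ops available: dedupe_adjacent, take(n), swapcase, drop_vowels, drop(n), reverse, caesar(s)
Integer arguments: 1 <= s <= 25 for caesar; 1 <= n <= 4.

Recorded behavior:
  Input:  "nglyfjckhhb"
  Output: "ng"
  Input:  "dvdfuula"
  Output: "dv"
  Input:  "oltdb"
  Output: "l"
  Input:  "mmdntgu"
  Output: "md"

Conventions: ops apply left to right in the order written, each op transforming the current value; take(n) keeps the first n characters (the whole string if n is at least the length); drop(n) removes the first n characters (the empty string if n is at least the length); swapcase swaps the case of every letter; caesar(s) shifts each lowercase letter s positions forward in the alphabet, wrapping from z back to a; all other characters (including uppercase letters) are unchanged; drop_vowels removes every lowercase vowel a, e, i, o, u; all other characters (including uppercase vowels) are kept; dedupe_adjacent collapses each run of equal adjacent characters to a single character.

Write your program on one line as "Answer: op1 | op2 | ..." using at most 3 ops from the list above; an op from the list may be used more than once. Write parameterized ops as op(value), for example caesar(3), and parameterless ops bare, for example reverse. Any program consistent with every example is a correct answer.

dedupe_adjacent | take(2) | drop_vowels

Check, running the answer program on each example:
  "nglyfjckhhb" -> "nglyfjckhb" -> "ng" -> "ng"
  "dvdfuula" -> "dvdfula" -> "dv" -> "dv"
  "oltdb" -> "oltdb" -> "ol" -> "l"
  "mmdntgu" -> "mdntgu" -> "md" -> "md"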